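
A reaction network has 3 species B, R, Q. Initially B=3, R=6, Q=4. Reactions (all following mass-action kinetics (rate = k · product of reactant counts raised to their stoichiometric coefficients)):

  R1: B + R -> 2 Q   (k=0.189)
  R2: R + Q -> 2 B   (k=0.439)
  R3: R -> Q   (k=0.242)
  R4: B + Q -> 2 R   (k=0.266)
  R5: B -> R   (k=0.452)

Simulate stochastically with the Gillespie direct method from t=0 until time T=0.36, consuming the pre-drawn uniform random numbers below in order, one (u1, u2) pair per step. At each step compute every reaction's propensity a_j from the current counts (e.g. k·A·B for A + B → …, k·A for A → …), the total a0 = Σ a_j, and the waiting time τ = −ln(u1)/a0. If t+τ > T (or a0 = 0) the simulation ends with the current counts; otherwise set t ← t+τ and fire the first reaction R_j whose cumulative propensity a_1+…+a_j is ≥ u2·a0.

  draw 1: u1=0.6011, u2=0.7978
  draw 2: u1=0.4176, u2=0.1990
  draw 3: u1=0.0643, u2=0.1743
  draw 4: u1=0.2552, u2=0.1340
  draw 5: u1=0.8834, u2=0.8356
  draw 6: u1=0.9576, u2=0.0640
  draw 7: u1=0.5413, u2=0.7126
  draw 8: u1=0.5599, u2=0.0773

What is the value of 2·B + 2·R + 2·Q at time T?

Value at T = 26

Check how each reaction changes W = 2·B + 2·R + 2·Q (weight of products minus weight of reactants):
R1: B + R -> 2 Q: (2·2) − (2·1 + 2·1) = 4 − 4 = 0
R2: R + Q -> 2 B: (2·2) − (2·1 + 2·1) = 4 − 4 = 0
R3: R -> Q: (2·1) − (2·1) = 2 − 2 = 0
R4: B + Q -> 2 R: (2·2) − (2·1 + 2·1) = 4 − 4 = 0
R5: B -> R: (2·1) − (2·1) = 2 − 2 = 0
Every reaction leaves W unchanged, so W is conserved and no simulation is needed: W(T) = W(0) = 2·3 + 2·6 + 2·4 = 26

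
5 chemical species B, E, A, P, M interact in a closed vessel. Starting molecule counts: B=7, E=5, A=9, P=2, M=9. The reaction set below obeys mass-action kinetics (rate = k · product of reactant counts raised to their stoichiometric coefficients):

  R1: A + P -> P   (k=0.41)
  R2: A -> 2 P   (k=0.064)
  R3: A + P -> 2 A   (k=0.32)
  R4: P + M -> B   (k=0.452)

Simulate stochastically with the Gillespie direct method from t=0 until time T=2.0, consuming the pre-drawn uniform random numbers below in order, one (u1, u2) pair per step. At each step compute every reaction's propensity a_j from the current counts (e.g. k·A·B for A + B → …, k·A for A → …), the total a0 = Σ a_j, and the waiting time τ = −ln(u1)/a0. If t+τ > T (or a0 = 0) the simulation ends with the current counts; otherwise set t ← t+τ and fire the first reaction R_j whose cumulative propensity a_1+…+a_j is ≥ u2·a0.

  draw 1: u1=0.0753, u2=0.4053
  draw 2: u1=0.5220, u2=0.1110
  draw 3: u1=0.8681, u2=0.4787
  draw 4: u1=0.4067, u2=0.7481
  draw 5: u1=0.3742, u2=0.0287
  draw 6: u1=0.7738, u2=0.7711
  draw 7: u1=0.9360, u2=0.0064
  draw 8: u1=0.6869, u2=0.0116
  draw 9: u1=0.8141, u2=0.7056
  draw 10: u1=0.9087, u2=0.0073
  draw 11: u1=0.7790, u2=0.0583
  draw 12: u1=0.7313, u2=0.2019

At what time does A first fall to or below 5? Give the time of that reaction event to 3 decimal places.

Threshold first reached at t = 1.970

t=0.000: B=7 E=5 A=9 P=2 M=9
Draw 1: a1=7.380, a2=0.576, a3=5.760, a4=8.136, a0=21.852; τ=−ln(0.0753)/21.852=0.118 → t=0.118; u2·a0=0.4053·21.852=8.857; a1+a2=7.956 < 8.857 ≤ a1+…+a3=13.716 → R3 fires; B=7 E=5 A=10 P=1 M=9
Draw 2: a1=4.100, a2=0.640, a3=3.200, a4=4.068, a0=12.008; τ=−ln(0.5220)/12.008=0.054 → t=0.172; u2·a0=0.1110·12.008=1.333 ≤ a1=4.100 → R1 fires; B=7 E=5 A=9 P=1 M=9
Draw 3: a1=3.690, a2=0.576, a3=2.880, a4=4.068, a0=11.214; τ=−ln(0.8681)/11.214=0.013 → t=0.185; u2·a0=0.4787·11.214=5.368; a1+a2=4.266 < 5.368 ≤ a1+…+a3=7.146 → R3 fires; B=7 E=5 A=10 P=0 M=9
Draw 4: a1=0.000, a2=0.640, a3=0.000, a4=0.000, a0=0.640; τ=−ln(0.4067)/0.640=1.406 → t=1.591; u2·a0=0.7481·0.640=0.479; a1=0.000 < 0.479 ≤ a1+a2=0.640 → R2 fires; B=7 E=5 A=9 P=2 M=9
Draw 5: a1=7.380, a2=0.576, a3=5.760, a4=8.136, a0=21.852; τ=−ln(0.3742)/21.852=0.045 → t=1.636; u2·a0=0.0287·21.852=0.627 ≤ a1=7.380 → R1 fires; B=7 E=5 A=8 P=2 M=9
Draw 6: a1=6.560, a2=0.512, a3=5.120, a4=8.136, a0=20.328; τ=−ln(0.7738)/20.328=0.013 → t=1.648; u2·a0=0.7711·20.328=15.675; a1+…+a3=12.192 < 15.675 ≤ a1+…+a4=20.328 → R4 fires; B=8 E=5 A=8 P=1 M=8
Draw 7: a1=3.280, a2=0.512, a3=2.560, a4=3.616, a0=9.968; τ=−ln(0.9360)/9.968=0.007 → t=1.655; u2·a0=0.0064·9.968=0.064 ≤ a1=3.280 → R1 fires; B=8 E=5 A=7 P=1 M=8
Draw 8: a1=2.870, a2=0.448, a3=2.240, a4=3.616, a0=9.174; τ=−ln(0.6869)/9.174=0.041 → t=1.696; u2·a0=0.0116·9.174=0.106 ≤ a1=2.870 → R1 fires; B=8 E=5 A=6 P=1 M=8
Draw 9: a1=2.460, a2=0.384, a3=1.920, a4=3.616, a0=8.380; τ=−ln(0.8141)/8.380=0.025 → t=1.721; u2·a0=0.7056·8.380=5.913; a1+…+a3=4.764 < 5.913 ≤ a1+…+a4=8.380 → R4 fires; B=9 E=5 A=6 P=0 M=7
Draw 10: a1=0.000, a2=0.384, a3=0.000, a4=0.000, a0=0.384; τ=−ln(0.9087)/0.384=0.249 → t=1.970; u2·a0=0.0073·0.384=0.003; a1=0.000 < 0.003 ≤ a1+a2=0.384 → R2 fires; B=9 E=5 A=5 P=2 M=7
Draw 11: a1=4.100, a2=0.320, a3=3.200, a4=6.328, a0=13.948; τ=−ln(0.7790)/13.948=0.018 → t=1.988; u2·a0=0.0583·13.948=0.813 ≤ a1=4.100 → R1 fires; B=9 E=5 A=4 P=2 M=7
Draw 12: a1=3.280, a2=0.256, a3=2.560, a4=6.328, a0=12.424; τ=−ln(0.7313)/12.424=0.025 → t=2.013 > T=2.0: stop.
A first becomes ≤ 5 when it reaches 5 at the event at t=1.970.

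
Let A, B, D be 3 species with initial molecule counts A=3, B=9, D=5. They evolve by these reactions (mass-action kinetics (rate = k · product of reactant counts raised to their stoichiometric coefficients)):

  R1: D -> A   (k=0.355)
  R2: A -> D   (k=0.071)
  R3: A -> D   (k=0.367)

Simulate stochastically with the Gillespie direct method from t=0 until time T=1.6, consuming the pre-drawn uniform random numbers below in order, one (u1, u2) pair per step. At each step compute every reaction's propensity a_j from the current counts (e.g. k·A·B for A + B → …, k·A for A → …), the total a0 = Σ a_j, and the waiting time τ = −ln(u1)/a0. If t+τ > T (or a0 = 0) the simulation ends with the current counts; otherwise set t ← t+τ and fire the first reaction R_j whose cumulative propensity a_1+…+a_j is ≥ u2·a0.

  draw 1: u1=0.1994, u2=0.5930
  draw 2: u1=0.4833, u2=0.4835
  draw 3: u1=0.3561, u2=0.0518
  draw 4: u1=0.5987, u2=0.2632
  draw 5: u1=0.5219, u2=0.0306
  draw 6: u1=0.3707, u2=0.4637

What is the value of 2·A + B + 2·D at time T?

Value at T = 25

Check how each reaction changes W = 2·A + B + 2·D (weight of products minus weight of reactants):
R1: D -> A: (2·1) − (2·1) = 2 − 2 = 0
R2: A -> D: (2·1) − (2·1) = 2 − 2 = 0
R3: A -> D: (2·1) − (2·1) = 2 − 2 = 0
Every reaction leaves W unchanged, so W is conserved and no simulation is needed: W(T) = W(0) = 2·3 + 9 + 2·5 = 25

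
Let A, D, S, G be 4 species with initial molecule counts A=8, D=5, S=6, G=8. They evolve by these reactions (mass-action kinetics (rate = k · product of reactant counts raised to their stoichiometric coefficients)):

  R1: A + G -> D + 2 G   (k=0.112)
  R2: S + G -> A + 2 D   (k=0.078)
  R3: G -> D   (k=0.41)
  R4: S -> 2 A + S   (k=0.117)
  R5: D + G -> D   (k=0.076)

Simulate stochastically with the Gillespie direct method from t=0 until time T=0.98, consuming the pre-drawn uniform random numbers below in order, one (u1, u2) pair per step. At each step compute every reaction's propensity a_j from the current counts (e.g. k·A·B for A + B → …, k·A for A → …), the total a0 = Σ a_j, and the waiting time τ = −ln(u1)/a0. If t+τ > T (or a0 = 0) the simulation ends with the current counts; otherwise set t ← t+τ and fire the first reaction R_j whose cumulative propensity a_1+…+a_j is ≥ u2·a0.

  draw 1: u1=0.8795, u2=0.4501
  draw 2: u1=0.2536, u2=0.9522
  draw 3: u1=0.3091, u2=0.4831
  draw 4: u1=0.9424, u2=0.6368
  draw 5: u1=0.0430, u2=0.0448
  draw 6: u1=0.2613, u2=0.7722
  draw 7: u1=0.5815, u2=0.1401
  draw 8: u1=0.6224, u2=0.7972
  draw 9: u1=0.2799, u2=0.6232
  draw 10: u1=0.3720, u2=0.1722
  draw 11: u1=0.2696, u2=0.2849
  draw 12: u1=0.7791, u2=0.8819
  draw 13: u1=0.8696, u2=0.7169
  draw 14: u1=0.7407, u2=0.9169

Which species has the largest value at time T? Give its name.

Dominant species at T: D

t=0.000: A=8 D=5 S=6 G=8
Draw 1: a1=7.168, a2=3.744, a3=3.280, a4=0.702, a5=3.040, a0=17.934; τ=−ln(0.8795)/17.934=0.007 → t=0.007; u2·a0=0.4501·17.934=8.072; a1=7.168 < 8.072 ≤ a1+a2=10.912 → R2 fires; A=9 D=7 S=5 G=7
Draw 2: a1=7.056, a2=2.730, a3=2.870, a4=0.585, a5=3.724, a0=16.965; τ=−ln(0.2536)/16.965=0.081 → t=0.088; u2·a0=0.9522·16.965=16.154; a1+…+a4=13.241 < 16.154 ≤ a1+…+a5=16.965 → R5 fires; A=9 D=7 S=5 G=6
Draw 3: a1=6.048, a2=2.340, a3=2.460, a4=0.585, a5=3.192, a0=14.625; τ=−ln(0.3091)/14.625=0.080 → t=0.168; u2·a0=0.4831·14.625=7.065; a1=6.048 < 7.065 ≤ a1+a2=8.388 → R2 fires; A=10 D=9 S=4 G=5
Draw 4: a1=5.600, a2=1.560, a3=2.050, a4=0.468, a5=3.420, a0=13.098; τ=−ln(0.9424)/13.098=0.005 → t=0.173; u2·a0=0.6368·13.098=8.341; a1+a2=7.160 < 8.341 ≤ a1+…+a3=9.210 → R3 fires; A=10 D=10 S=4 G=4
Draw 5: a1=4.480, a2=1.248, a3=1.640, a4=0.468, a5=3.040, a0=10.876; τ=−ln(0.0430)/10.876=0.289 → t=0.462; u2·a0=0.0448·10.876=0.487 ≤ a1=4.480 → R1 fires; A=9 D=11 S=4 G=5
Draw 6: a1=5.040, a2=1.560, a3=2.050, a4=0.468, a5=4.180, a0=13.298; τ=−ln(0.2613)/13.298=0.101 → t=0.563; u2·a0=0.7722·13.298=10.269; a1+…+a4=9.118 < 10.269 ≤ a1+…+a5=13.298 → R5 fires; A=9 D=11 S=4 G=4
Draw 7: a1=4.032, a2=1.248, a3=1.640, a4=0.468, a5=3.344, a0=10.732; τ=−ln(0.5815)/10.732=0.051 → t=0.614; u2·a0=0.1401·10.732=1.504 ≤ a1=4.032 → R1 fires; A=8 D=12 S=4 G=5
Draw 8: a1=4.480, a2=1.560, a3=2.050, a4=0.468, a5=4.560, a0=13.118; τ=−ln(0.6224)/13.118=0.036 → t=0.650; u2·a0=0.7972·13.118=10.458; a1+…+a4=8.558 < 10.458 ≤ a1+…+a5=13.118 → R5 fires; A=8 D=12 S=4 G=4
Draw 9: a1=3.584, a2=1.248, a3=1.640, a4=0.468, a5=3.648, a0=10.588; τ=−ln(0.2799)/10.588=0.120 → t=0.770; u2·a0=0.6232·10.588=6.598; a1+…+a3=6.472 < 6.598 ≤ a1+…+a4=6.940 → R4 fires; A=10 D=12 S=4 G=4
Draw 10: a1=4.480, a2=1.248, a3=1.640, a4=0.468, a5=3.648, a0=11.484; τ=−ln(0.3720)/11.484=0.086 → t=0.856; u2·a0=0.1722·11.484=1.978 ≤ a1=4.480 → R1 fires; A=9 D=13 S=4 G=5
Draw 11: a1=5.040, a2=1.560, a3=2.050, a4=0.468, a5=4.940, a0=14.058; τ=−ln(0.2696)/14.058=0.093 → t=0.949; u2·a0=0.2849·14.058=4.005 ≤ a1=5.040 → R1 fires; A=8 D=14 S=4 G=6
Draw 12: a1=5.376, a2=1.872, a3=2.460, a4=0.468, a5=6.384, a0=16.560; τ=−ln(0.7791)/16.560=0.015 → t=0.964; u2·a0=0.8819·16.560=14.604; a1+…+a4=10.176 < 14.604 ≤ a1+…+a5=16.560 → R5 fires; A=8 D=14 S=4 G=5
Draw 13: a1=4.480, a2=1.560, a3=2.050, a4=0.468, a5=5.320, a0=13.878; τ=−ln(0.8696)/13.878=0.010 → t=0.974; u2·a0=0.7169·13.878=9.949; a1+…+a4=8.558 < 9.949 ≤ a1+…+a5=13.878 → R5 fires; A=8 D=14 S=4 G=4
Draw 14: a1=3.584, a2=1.248, a3=1.640, a4=0.468, a5=4.256, a0=11.196; τ=−ln(0.7407)/11.196=0.027 → t=1.001 > T=0.98: stop.
At T=0.98: A=8 D=14 S=4 G=4; the largest is D.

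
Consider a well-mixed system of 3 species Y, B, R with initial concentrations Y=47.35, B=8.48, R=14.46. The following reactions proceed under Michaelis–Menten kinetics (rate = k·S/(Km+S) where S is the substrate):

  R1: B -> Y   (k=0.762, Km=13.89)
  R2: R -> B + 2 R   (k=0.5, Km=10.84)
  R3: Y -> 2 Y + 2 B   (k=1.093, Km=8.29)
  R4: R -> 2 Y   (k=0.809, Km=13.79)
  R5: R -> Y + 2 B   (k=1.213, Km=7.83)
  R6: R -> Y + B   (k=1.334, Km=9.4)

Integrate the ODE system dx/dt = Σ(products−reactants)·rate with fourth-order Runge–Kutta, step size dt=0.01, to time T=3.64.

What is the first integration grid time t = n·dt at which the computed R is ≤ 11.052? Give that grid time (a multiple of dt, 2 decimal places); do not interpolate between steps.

RK4 with dt=0.01: 364 steps to T=3.64. Trajectory (selected grid times):
t=0.00: Y=47.35 B=8.48 R=14.46
t=0.40: Y=48.81 B=10.16 R=13.78
t=0.81: Y=50.29 B=11.85 R=13.09
t=1.21: Y=51.73 B=13.48 R=12.44
t=1.62: Y=53.20 B=15.11 R=11.78
t=2.02: Y=54.61 B=16.68 R=11.15
t=2.08: Y=54.82 B=16.91 R=11.06
t=2.09: Y=54.86 B=16.95 R=11.05
t=2.43: Y=56.05 B=18.26 R=10.53
t=2.83: Y=57.44 B=19.77 R=9.93
t=3.24: Y=58.84 B=21.29 R=9.34
t=3.64: Y=60.19 B=22.75 R=8.78
R(2.08)=11.061 > 11.052 but R(2.09)=11.045 ≤ 11.052, so the first grid time is t=2.09.

Threshold first reached at t = 2.09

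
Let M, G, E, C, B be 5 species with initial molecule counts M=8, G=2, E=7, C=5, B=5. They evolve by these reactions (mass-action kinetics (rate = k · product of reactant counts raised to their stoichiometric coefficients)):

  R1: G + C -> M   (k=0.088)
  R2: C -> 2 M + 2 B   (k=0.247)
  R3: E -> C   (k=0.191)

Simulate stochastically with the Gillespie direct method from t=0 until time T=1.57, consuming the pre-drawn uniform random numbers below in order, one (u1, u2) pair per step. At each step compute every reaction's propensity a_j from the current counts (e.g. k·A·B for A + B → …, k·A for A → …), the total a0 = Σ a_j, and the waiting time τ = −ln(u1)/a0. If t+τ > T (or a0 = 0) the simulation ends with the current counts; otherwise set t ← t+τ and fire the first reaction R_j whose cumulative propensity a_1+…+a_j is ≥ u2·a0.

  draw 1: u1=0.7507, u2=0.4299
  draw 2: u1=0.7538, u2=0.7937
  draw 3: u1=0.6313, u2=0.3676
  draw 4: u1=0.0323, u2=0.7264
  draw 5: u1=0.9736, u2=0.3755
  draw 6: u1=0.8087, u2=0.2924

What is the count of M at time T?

t=0.000: M=8 G=2 E=7 C=5 B=5
Draw 1: a1=0.880, a2=1.235, a3=1.337, a0=3.452; τ=−ln(0.7507)/3.452=0.083 → t=0.083; u2·a0=0.4299·3.452=1.484; a1=0.880 < 1.484 ≤ a1+a2=2.115 → R2 fires; M=10 G=2 E=7 C=4 B=7
Draw 2: a1=0.704, a2=0.988, a3=1.337, a0=3.029; τ=−ln(0.7538)/3.029=0.093 → t=0.176; u2·a0=0.7937·3.029=2.404; a1+a2=1.692 < 2.404 ≤ a1+…+a3=3.029 → R3 fires; M=10 G=2 E=6 C=5 B=7
Draw 3: a1=0.880, a2=1.235, a3=1.146, a0=3.261; τ=−ln(0.6313)/3.261=0.141 → t=0.317; u2·a0=0.3676·3.261=1.199; a1=0.880 < 1.199 ≤ a1+a2=2.115 → R2 fires; M=12 G=2 E=6 C=4 B=9
Draw 4: a1=0.704, a2=0.988, a3=1.146, a0=2.838; τ=−ln(0.0323)/2.838=1.210 → t=1.527; u2·a0=0.7264·2.838=2.062; a1+a2=1.692 < 2.062 ≤ a1+…+a3=2.838 → R3 fires; M=12 G=2 E=5 C=5 B=9
Draw 5: a1=0.880, a2=1.235, a3=0.955, a0=3.070; τ=−ln(0.9736)/3.070=0.009 → t=1.536; u2·a0=0.3755·3.070=1.153; a1=0.880 < 1.153 ≤ a1+a2=2.115 → R2 fires; M=14 G=2 E=5 C=4 B=11
Draw 6: a1=0.704, a2=0.988, a3=0.955, a0=2.647; τ=−ln(0.8087)/2.647=0.080 → t=1.616 > T=1.57: stop.
Read off M at T=1.57: 14

M at T = 14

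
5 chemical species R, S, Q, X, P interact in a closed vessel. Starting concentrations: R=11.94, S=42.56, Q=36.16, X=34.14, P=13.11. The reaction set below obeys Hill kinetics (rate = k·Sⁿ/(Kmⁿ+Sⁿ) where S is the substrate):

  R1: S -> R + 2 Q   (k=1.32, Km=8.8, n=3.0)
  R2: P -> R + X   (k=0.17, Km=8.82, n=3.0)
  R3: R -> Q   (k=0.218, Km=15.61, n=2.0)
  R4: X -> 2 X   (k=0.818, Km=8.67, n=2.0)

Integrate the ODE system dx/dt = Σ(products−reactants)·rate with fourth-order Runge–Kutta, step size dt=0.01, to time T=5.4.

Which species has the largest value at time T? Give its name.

Dominant species at T: Q

RK4 with dt=0.01: 540 steps to T=5.4. Trajectory (selected grid times):
t=0.00: R=11.94 S=42.56 Q=36.16 X=34.14 P=13.11
t=0.60: R=12.75 S=41.78 Q=37.78 X=34.68 P=13.03
t=1.20: R=13.56 S=40.99 Q=39.40 X=35.22 P=12.95
t=1.80: R=14.36 S=40.21 Q=41.03 X=35.76 P=12.88
t=2.40: R=15.16 S=39.42 Q=42.66 X=36.30 P=12.80
t=3.00: R=15.96 S=38.64 Q=44.29 X=36.84 P=12.72
t=3.60: R=16.75 S=37.86 Q=45.92 X=37.38 P=12.65
t=4.20: R=17.53 S=37.08 Q=47.56 X=37.93 P=12.57
t=4.80: R=18.32 S=36.29 Q=49.19 X=38.47 P=12.50
t=5.40: R=19.09 S=35.51 Q=50.83 X=39.01 P=12.42
At T=5.4: R=19.09 S=35.51 Q=50.83 X=39.01 P=12.42; the largest is Q.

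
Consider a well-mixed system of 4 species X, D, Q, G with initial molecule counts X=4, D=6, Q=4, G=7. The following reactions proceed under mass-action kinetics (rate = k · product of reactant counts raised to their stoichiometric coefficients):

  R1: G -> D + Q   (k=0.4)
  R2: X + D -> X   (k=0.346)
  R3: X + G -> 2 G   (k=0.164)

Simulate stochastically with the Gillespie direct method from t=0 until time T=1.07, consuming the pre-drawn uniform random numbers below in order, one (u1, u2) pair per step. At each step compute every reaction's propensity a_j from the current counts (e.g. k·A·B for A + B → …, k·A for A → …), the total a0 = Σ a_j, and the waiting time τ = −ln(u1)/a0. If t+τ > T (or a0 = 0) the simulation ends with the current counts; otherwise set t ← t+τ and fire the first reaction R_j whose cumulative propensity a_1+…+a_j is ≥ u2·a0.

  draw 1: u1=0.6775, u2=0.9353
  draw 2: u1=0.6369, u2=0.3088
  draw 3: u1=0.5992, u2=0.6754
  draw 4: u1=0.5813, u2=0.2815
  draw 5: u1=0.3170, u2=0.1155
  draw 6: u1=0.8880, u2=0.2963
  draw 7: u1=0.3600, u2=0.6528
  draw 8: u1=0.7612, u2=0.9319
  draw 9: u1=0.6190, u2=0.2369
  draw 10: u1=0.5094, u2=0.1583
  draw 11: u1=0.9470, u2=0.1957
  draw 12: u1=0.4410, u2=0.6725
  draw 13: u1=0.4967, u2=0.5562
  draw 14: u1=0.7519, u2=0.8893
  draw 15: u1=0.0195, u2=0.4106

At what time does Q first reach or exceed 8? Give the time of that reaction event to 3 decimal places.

t=0.000: X=4 D=6 Q=4 G=7
Draw 1: a1=2.800, a2=8.304, a3=4.592, a0=15.696; τ=−ln(0.6775)/15.696=0.025 → t=0.025; u2·a0=0.9353·15.696=14.680; a1+a2=11.104 < 14.680 ≤ a1+…+a3=15.696 → R3 fires; X=3 D=6 Q=4 G=8
Draw 2: a1=3.200, a2=6.228, a3=3.936, a0=13.364; τ=−ln(0.6369)/13.364=0.034 → t=0.059; u2·a0=0.3088·13.364=4.127; a1=3.200 < 4.127 ≤ a1+a2=9.428 → R2 fires; X=3 D=5 Q=4 G=8
Draw 3: a1=3.200, a2=5.190, a3=3.936, a0=12.326; τ=−ln(0.5992)/12.326=0.042 → t=0.100; u2·a0=0.6754·12.326=8.325; a1=3.200 < 8.325 ≤ a1+a2=8.390 → R2 fires; X=3 D=4 Q=4 G=8
Draw 4: a1=3.200, a2=4.152, a3=3.936, a0=11.288; τ=−ln(0.5813)/11.288=0.048 → t=0.148; u2·a0=0.2815·11.288=3.178 ≤ a1=3.200 → R1 fires; X=3 D=5 Q=5 G=7
Draw 5: a1=2.800, a2=5.190, a3=3.444, a0=11.434; τ=−ln(0.3170)/11.434=0.100 → t=0.249; u2·a0=0.1155·11.434=1.321 ≤ a1=2.800 → R1 fires; X=3 D=6 Q=6 G=6
Draw 6: a1=2.400, a2=6.228, a3=2.952, a0=11.580; τ=−ln(0.8880)/11.580=0.010 → t=0.259; u2·a0=0.2963·11.580=3.431; a1=2.400 < 3.431 ≤ a1+a2=8.628 → R2 fires; X=3 D=5 Q=6 G=6
Draw 7: a1=2.400, a2=5.190, a3=2.952, a0=10.542; τ=−ln(0.3600)/10.542=0.097 → t=0.356; u2·a0=0.6528·10.542=6.882; a1=2.400 < 6.882 ≤ a1+a2=7.590 → R2 fires; X=3 D=4 Q=6 G=6
Draw 8: a1=2.400, a2=4.152, a3=2.952, a0=9.504; τ=−ln(0.7612)/9.504=0.029 → t=0.385; u2·a0=0.9319·9.504=8.857; a1+a2=6.552 < 8.857 ≤ a1+…+a3=9.504 → R3 fires; X=2 D=4 Q=6 G=7
Draw 9: a1=2.800, a2=2.768, a3=2.296, a0=7.864; τ=−ln(0.6190)/7.864=0.061 → t=0.446; u2·a0=0.2369·7.864=1.863 ≤ a1=2.800 → R1 fires; X=2 D=5 Q=7 G=6
Draw 10: a1=2.400, a2=3.460, a3=1.968, a0=7.828; τ=−ln(0.5094)/7.828=0.086 → t=0.532; u2·a0=0.1583·7.828=1.239 ≤ a1=2.400 → R1 fires; X=2 D=6 Q=8 G=5
Draw 11: a1=2.000, a2=4.152, a3=1.640, a0=7.792; τ=−ln(0.9470)/7.792=0.007 → t=0.539; u2·a0=0.1957·7.792=1.525 ≤ a1=2.000 → R1 fires; X=2 D=7 Q=9 G=4
Draw 12: a1=1.600, a2=4.844, a3=1.312, a0=7.756; τ=−ln(0.4410)/7.756=0.106 → t=0.644; u2·a0=0.6725·7.756=5.216; a1=1.600 < 5.216 ≤ a1+a2=6.444 → R2 fires; X=2 D=6 Q=9 G=4
Draw 13: a1=1.600, a2=4.152, a3=1.312, a0=7.064; τ=−ln(0.4967)/7.064=0.099 → t=0.743; u2·a0=0.5562·7.064=3.929; a1=1.600 < 3.929 ≤ a1+a2=5.752 → R2 fires; X=2 D=5 Q=9 G=4
Draw 14: a1=1.600, a2=3.460, a3=1.312, a0=6.372; τ=−ln(0.7519)/6.372=0.045 → t=0.788; u2·a0=0.8893·6.372=5.667; a1+a2=5.060 < 5.667 ≤ a1+…+a3=6.372 → R3 fires; X=1 D=5 Q=9 G=5
Draw 15: a1=2.000, a2=1.730, a3=0.820, a0=4.550; τ=−ln(0.0195)/4.550=0.865 → t=1.653 > T=1.07: stop.
Q first becomes ≥ 8 when it reaches 8 at the event at t=0.532.

Threshold first reached at t = 0.532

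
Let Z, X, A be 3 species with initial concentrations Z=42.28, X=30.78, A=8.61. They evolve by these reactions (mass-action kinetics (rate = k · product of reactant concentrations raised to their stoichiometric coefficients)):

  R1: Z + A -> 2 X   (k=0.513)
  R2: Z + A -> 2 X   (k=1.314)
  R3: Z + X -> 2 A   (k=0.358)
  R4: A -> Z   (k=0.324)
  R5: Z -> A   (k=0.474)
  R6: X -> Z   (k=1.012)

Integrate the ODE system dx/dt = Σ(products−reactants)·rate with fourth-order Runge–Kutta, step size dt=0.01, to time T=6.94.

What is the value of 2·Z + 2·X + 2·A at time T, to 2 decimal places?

Value at T = 163.34

Check how each reaction changes W = 2·Z + 2·X + 2·A (weight of products minus weight of reactants):
R1: Z + A -> 2 X: (2·2) − (2·1 + 2·1) = 4 − 4 = 0
R2: Z + A -> 2 X: (2·2) − (2·1 + 2·1) = 4 − 4 = 0
R3: Z + X -> 2 A: (2·2) − (2·1 + 2·1) = 4 − 4 = 0
R4: A -> Z: (2·1) − (2·1) = 2 − 2 = 0
R5: Z -> A: (2·1) − (2·1) = 2 − 2 = 0
R6: X -> Z: (2·1) − (2·1) = 2 − 2 = 0
Every reaction leaves W unchanged, so W is conserved and no simulation is needed: W(T) = W(0) = 2·42.28 + 2·30.78 + 2·8.61 = 163.34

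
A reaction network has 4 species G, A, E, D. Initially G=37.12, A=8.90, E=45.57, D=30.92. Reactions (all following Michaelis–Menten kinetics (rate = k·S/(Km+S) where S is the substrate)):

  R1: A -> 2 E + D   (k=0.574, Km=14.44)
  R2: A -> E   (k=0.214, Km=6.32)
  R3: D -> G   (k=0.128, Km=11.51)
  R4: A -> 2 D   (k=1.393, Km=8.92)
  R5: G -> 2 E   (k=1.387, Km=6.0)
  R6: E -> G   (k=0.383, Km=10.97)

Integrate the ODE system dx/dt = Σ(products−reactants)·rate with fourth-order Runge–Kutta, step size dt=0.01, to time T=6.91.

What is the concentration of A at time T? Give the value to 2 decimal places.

A at T = 3.34

RK4 with dt=0.01: 691 steps to T=6.91. Trajectory (selected grid times):
t=0.00: G=37.12 A=8.90 E=45.57 D=30.92
t=0.77: G=36.51 A=8.12 E=47.59 D=32.06
t=1.54: G=35.91 A=7.37 E=49.58 D=33.14
t=2.30: G=35.32 A=6.68 E=51.52 D=34.14
t=3.07: G=34.73 A=6.02 E=53.45 D=35.09
t=3.84: G=34.14 A=5.40 E=55.35 D=35.98
t=4.61: G=33.55 A=4.82 E=57.22 D=36.80
t=5.37: G=32.98 A=4.29 E=59.04 D=37.54
t=6.14: G=32.40 A=3.79 E=60.85 D=38.23
t=6.91: G=31.83 A=3.34 E=62.64 D=38.86
Read off A at T=6.91: 3.34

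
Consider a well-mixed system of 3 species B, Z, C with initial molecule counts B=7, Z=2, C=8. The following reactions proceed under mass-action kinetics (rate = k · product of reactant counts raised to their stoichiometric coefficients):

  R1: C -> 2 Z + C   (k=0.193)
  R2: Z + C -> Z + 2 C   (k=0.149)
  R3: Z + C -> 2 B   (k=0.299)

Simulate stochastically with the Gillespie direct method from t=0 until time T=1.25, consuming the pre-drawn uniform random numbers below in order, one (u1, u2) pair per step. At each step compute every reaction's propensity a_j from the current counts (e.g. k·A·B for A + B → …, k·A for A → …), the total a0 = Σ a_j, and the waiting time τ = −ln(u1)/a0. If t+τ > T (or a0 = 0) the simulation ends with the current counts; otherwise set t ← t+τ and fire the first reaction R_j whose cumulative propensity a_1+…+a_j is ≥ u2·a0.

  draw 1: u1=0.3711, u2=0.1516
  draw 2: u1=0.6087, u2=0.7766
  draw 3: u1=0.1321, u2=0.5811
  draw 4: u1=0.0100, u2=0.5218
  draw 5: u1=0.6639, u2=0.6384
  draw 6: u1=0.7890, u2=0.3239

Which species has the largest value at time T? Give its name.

Dominant species at T: B

t=0.000: B=7 Z=2 C=8
Draw 1: a1=1.544, a2=2.384, a3=4.784, a0=8.712; τ=−ln(0.3711)/8.712=0.114 → t=0.114; u2·a0=0.1516·8.712=1.321 ≤ a1=1.544 → R1 fires; B=7 Z=4 C=8
Draw 2: a1=1.544, a2=4.768, a3=9.568, a0=15.880; τ=−ln(0.6087)/15.880=0.031 → t=0.145; u2·a0=0.7766·15.880=12.332; a1+a2=6.312 < 12.332 ≤ a1+…+a3=15.880 → R3 fires; B=9 Z=3 C=7
Draw 3: a1=1.351, a2=3.129, a3=6.279, a0=10.759; τ=−ln(0.1321)/10.759=0.188 → t=0.333; u2·a0=0.5811·10.759=6.252; a1+a2=4.480 < 6.252 ≤ a1+…+a3=10.759 → R3 fires; B=11 Z=2 C=6
Draw 4: a1=1.158, a2=1.788, a3=3.588, a0=6.534; τ=−ln(0.0100)/6.534=0.705 → t=1.038; u2·a0=0.5218·6.534=3.409; a1+a2=2.946 < 3.409 ≤ a1+…+a3=6.534 → R3 fires; B=13 Z=1 C=5
Draw 5: a1=0.965, a2=0.745, a3=1.495, a0=3.205; τ=−ln(0.6639)/3.205=0.128 → t=1.166; u2·a0=0.6384·3.205=2.046; a1+a2=1.710 < 2.046 ≤ a1+…+a3=3.205 → R3 fires; B=15 Z=0 C=4
Draw 6: a1=0.772, a2=0.000, a3=0.000, a0=0.772; τ=−ln(0.7890)/0.772=0.307 → t=1.473 > T=1.25: stop.
At T=1.25: B=15 Z=0 C=4; the largest is B.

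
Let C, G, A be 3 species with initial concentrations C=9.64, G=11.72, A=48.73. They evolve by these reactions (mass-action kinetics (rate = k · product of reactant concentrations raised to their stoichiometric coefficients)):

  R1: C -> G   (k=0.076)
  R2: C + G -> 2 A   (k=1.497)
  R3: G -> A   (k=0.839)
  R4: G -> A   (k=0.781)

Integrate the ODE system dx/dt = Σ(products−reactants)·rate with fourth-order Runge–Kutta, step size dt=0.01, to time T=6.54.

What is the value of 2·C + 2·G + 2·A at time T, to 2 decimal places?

Value at T = 140.18

Check how each reaction changes W = 2·C + 2·G + 2·A (weight of products minus weight of reactants):
R1: C -> G: (2·1) − (2·1) = 2 − 2 = 0
R2: C + G -> 2 A: (2·2) − (2·1 + 2·1) = 4 − 4 = 0
R3: G -> A: (2·1) − (2·1) = 2 − 2 = 0
R4: G -> A: (2·1) − (2·1) = 2 − 2 = 0
Every reaction leaves W unchanged, so W is conserved and no simulation is needed: W(T) = W(0) = 2·9.64 + 2·11.72 + 2·48.73 = 140.18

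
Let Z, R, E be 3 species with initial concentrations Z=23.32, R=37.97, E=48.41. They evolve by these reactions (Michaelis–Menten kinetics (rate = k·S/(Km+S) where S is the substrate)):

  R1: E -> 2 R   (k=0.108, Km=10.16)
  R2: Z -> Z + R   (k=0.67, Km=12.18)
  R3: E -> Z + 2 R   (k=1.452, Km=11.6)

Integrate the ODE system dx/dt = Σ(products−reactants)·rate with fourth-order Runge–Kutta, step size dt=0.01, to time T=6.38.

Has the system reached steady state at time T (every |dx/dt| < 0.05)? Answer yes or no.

Steady state at T: no

RK4 with dt=0.01: 638 steps to T=6.38. Trajectory (selected grid times):
t=0.00: Z=23.32 R=37.97 E=48.41
t=0.71: Z=24.15 R=40.07 E=47.52
t=1.42: Z=24.98 R=42.17 E=46.63
t=2.13: Z=25.80 R=44.26 E=45.74
t=2.84: Z=26.62 R=46.36 E=44.86
t=3.54: Z=27.43 R=48.41 E=43.99
t=4.25: Z=28.24 R=50.50 E=43.11
t=4.96: Z=29.05 R=52.58 E=42.24
t=5.67: Z=29.86 R=54.65 E=41.37
t=6.38: Z=30.66 R=56.72 E=40.51
Rates at T: R1=0.0863, R2=0.4795, R3=1.1288
dx/dt at T (Σ net stoichiometry × rate): Z=+1.1288, R=+2.9097, E=-1.2151
Largest |dx/dt| is |+2.9097| (R) ≥ 0.05 → not steady.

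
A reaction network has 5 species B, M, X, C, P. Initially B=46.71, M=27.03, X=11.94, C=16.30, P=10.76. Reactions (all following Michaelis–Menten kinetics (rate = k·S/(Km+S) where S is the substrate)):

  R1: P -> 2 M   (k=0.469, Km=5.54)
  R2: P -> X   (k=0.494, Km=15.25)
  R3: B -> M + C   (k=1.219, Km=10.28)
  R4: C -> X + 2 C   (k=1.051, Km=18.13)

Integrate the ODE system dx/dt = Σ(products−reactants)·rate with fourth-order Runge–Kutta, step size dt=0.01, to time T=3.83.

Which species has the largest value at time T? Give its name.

RK4 with dt=0.01: 383 steps to T=3.83. Trajectory (selected grid times):
t=0.00: B=46.71 M=27.03 X=11.94 C=16.30 P=10.76
t=0.43: B=46.28 M=27.72 X=12.24 C=16.95 P=10.54
t=0.85: B=45.86 M=28.40 X=12.54 C=17.58 P=10.33
t=1.28: B=45.43 M=29.09 X=12.85 C=18.23 P=10.11
t=1.70: B=45.02 M=29.76 X=13.16 C=18.87 P=9.90
t=2.13: B=44.59 M=30.44 X=13.47 C=19.53 P=9.69
t=2.55: B=44.18 M=31.11 X=13.78 C=20.18 P=9.49
t=2.98: B=43.75 M=31.79 X=14.11 C=20.84 P=9.28
t=3.40: B=43.34 M=32.45 X=14.42 C=21.49 P=9.08
t=3.83: B=42.91 M=33.12 X=14.75 C=22.16 P=8.87
At T=3.83: B=42.91 M=33.12 X=14.75 C=22.16 P=8.87; the largest is B.

Dominant species at T: B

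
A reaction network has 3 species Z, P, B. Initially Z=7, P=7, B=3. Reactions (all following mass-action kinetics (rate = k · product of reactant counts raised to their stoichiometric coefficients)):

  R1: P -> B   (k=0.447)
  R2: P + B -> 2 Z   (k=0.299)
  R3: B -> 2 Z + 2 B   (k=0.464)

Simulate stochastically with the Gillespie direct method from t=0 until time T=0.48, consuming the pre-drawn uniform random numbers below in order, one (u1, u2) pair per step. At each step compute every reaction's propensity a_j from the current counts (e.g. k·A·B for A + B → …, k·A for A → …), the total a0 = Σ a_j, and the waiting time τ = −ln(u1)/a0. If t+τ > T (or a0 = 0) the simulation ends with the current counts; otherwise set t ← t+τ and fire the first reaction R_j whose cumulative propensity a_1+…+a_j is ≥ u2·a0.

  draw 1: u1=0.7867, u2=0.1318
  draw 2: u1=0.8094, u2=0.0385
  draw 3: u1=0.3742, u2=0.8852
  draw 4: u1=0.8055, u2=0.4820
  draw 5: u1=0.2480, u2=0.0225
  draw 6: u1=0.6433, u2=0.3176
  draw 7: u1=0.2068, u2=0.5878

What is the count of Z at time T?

Z at T = 13

t=0.000: Z=7 P=7 B=3
Draw 1: a1=3.129, a2=6.279, a3=1.392, a0=10.800; τ=−ln(0.7867)/10.800=0.022 → t=0.022; u2·a0=0.1318·10.800=1.423 ≤ a1=3.129 → R1 fires; Z=7 P=6 B=4
Draw 2: a1=2.682, a2=7.176, a3=1.856, a0=11.714; τ=−ln(0.8094)/11.714=0.018 → t=0.040; u2·a0=0.0385·11.714=0.451 ≤ a1=2.682 → R1 fires; Z=7 P=5 B=5
Draw 3: a1=2.235, a2=7.475, a3=2.320, a0=12.030; τ=−ln(0.3742)/12.030=0.082 → t=0.122; u2·a0=0.8852·12.030=10.649; a1+a2=9.710 < 10.649 ≤ a1+…+a3=12.030 → R3 fires; Z=9 P=5 B=6
Draw 4: a1=2.235, a2=8.970, a3=2.784, a0=13.989; τ=−ln(0.8055)/13.989=0.015 → t=0.137; u2·a0=0.4820·13.989=6.743; a1=2.235 < 6.743 ≤ a1+a2=11.205 → R2 fires; Z=11 P=4 B=5
Draw 5: a1=1.788, a2=5.980, a3=2.320, a0=10.088; τ=−ln(0.2480)/10.088=0.138 → t=0.276; u2·a0=0.0225·10.088=0.227 ≤ a1=1.788 → R1 fires; Z=11 P=3 B=6
Draw 6: a1=1.341, a2=5.382, a3=2.784, a0=9.507; τ=−ln(0.6433)/9.507=0.046 → t=0.322; u2·a0=0.3176·9.507=3.019; a1=1.341 < 3.019 ≤ a1+a2=6.723 → R2 fires; Z=13 P=2 B=5
Draw 7: a1=0.894, a2=2.990, a3=2.320, a0=6.204; τ=−ln(0.2068)/6.204=0.254 → t=0.576 > T=0.48: stop.
Read off Z at T=0.48: 13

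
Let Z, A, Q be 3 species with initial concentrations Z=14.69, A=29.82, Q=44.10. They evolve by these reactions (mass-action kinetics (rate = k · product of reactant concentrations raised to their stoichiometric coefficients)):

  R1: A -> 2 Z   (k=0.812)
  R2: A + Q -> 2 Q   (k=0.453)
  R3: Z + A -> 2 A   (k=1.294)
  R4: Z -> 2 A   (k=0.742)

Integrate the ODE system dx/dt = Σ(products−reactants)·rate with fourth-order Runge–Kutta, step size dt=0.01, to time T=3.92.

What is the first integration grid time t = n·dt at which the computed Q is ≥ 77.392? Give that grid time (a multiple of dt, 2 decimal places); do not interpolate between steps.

Threshold first reached at t = 0.07

RK4 with dt=0.01: 392 steps to T=3.92. Trajectory (selected grid times):
t=0.00: Z=14.69 A=29.82 Q=44.10
t=0.06: Z=3.87 A=9.37 Q=76.68
t=0.07: Z=3.58 A=6.89 Q=79.53
t=0.44: Z=2.27 A=0.09 Q=88.58
t=0.87: Z=1.62 A=0.06 Q=89.89
t=1.31: Z=1.17 A=0.04 Q=90.83
t=1.74: Z=0.85 A=0.03 Q=91.49
t=2.18: Z=0.62 A=0.02 Q=91.98
t=2.61: Z=0.46 A=0.02 Q=92.33
t=3.05: Z=0.34 A=0.01 Q=92.59
t=3.48: Z=0.25 A=0.01 Q=92.78
t=3.92: Z=0.18 A=0.01 Q=92.92
Q(0.06)=76.678 < 77.392 but Q(0.07)=79.534 ≥ 77.392, so the first grid time is t=0.07.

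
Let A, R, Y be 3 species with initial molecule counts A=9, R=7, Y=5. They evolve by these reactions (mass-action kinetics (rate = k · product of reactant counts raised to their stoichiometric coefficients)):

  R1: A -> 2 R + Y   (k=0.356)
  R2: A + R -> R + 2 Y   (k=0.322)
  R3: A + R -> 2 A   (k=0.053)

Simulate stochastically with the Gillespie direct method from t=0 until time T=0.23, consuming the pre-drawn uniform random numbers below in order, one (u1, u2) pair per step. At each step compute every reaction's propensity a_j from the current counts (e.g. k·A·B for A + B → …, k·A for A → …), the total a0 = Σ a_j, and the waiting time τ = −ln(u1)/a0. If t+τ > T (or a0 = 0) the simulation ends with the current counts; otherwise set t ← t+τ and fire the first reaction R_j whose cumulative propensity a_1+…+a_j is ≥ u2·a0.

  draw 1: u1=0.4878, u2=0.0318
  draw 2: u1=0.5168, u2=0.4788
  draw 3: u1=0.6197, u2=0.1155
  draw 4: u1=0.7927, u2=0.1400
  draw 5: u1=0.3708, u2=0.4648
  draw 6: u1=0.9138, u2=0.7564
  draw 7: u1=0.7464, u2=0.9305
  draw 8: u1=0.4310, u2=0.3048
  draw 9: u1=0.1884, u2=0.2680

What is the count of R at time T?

t=0.000: A=9 R=7 Y=5
Draw 1: a1=3.204, a2=20.286, a3=3.339, a0=26.829; τ=−ln(0.4878)/26.829=0.027 → t=0.027; u2·a0=0.0318·26.829=0.853 ≤ a1=3.204 → R1 fires; A=8 R=9 Y=6
Draw 2: a1=2.848, a2=23.184, a3=3.816, a0=29.848; τ=−ln(0.5168)/29.848=0.022 → t=0.049; u2·a0=0.4788·29.848=14.291; a1=2.848 < 14.291 ≤ a1+a2=26.032 → R2 fires; A=7 R=9 Y=8
Draw 3: a1=2.492, a2=20.286, a3=3.339, a0=26.117; τ=−ln(0.6197)/26.117=0.018 → t=0.067; u2·a0=0.1155·26.117=3.017; a1=2.492 < 3.017 ≤ a1+a2=22.778 → R2 fires; A=6 R=9 Y=10
Draw 4: a1=2.136, a2=17.388, a3=2.862, a0=22.386; τ=−ln(0.7927)/22.386=0.010 → t=0.078; u2·a0=0.1400·22.386=3.134; a1=2.136 < 3.134 ≤ a1+a2=19.524 → R2 fires; A=5 R=9 Y=12
Draw 5: a1=1.780, a2=14.490, a3=2.385, a0=18.655; τ=−ln(0.3708)/18.655=0.053 → t=0.131; u2·a0=0.4648·18.655=8.671; a1=1.780 < 8.671 ≤ a1+a2=16.270 → R2 fires; A=4 R=9 Y=14
Draw 6: a1=1.424, a2=11.592, a3=1.908, a0=14.924; τ=−ln(0.9138)/14.924=0.006 → t=0.137; u2·a0=0.7564·14.924=11.289; a1=1.424 < 11.289 ≤ a1+a2=13.016 → R2 fires; A=3 R=9 Y=16
Draw 7: a1=1.068, a2=8.694, a3=1.431, a0=11.193; τ=−ln(0.7464)/11.193=0.026 → t=0.163; u2·a0=0.9305·11.193=10.415; a1+a2=9.762 < 10.415 ≤ a1+…+a3=11.193 → R3 fires; A=4 R=8 Y=16
Draw 8: a1=1.424, a2=10.304, a3=1.696, a0=13.424; τ=−ln(0.4310)/13.424=0.063 → t=0.226; u2·a0=0.3048·13.424=4.092; a1=1.424 < 4.092 ≤ a1+a2=11.728 → R2 fires; A=3 R=8 Y=18
Draw 9: a1=1.068, a2=7.728, a3=1.272, a0=10.068; τ=−ln(0.1884)/10.068=0.166 → t=0.391 > T=0.23: stop.
Read off R at T=0.23: 8

R at T = 8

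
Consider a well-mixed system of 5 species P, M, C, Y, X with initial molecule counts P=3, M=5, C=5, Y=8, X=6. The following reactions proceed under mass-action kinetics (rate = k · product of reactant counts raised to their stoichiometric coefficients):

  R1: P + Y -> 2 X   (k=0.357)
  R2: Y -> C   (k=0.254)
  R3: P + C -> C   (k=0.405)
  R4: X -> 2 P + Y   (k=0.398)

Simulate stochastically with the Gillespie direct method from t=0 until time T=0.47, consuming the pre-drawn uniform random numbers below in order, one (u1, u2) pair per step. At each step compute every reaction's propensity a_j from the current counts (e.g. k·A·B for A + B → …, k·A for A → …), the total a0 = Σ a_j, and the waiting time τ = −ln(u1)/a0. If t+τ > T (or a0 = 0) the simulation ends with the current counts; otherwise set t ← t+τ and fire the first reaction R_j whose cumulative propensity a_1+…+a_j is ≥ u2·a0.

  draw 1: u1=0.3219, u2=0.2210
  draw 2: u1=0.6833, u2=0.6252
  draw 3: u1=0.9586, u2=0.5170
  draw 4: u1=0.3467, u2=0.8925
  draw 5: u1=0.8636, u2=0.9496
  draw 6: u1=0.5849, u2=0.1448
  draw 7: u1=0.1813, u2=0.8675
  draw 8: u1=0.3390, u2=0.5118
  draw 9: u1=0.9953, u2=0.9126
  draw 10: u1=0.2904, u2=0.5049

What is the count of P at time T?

P at T = 6

t=0.000: P=3 M=5 C=5 Y=8 X=6
Draw 1: a1=8.568, a2=2.032, a3=6.075, a4=2.388, a0=19.063; τ=−ln(0.3219)/19.063=0.059 → t=0.059; u2·a0=0.2210·19.063=4.213 ≤ a1=8.568 → R1 fires; P=2 M=5 C=5 Y=7 X=8
Draw 2: a1=4.998, a2=1.778, a3=4.050, a4=3.184, a0=14.010; τ=−ln(0.6833)/14.010=0.027 → t=0.087; u2·a0=0.6252·14.010=8.759; a1+a2=6.776 < 8.759 ≤ a1+…+a3=10.826 → R3 fires; P=1 M=5 C=5 Y=7 X=8
Draw 3: a1=2.499, a2=1.778, a3=2.025, a4=3.184, a0=9.486; τ=−ln(0.9586)/9.486=0.004 → t=0.091; u2·a0=0.5170·9.486=4.904; a1+a2=4.277 < 4.904 ≤ a1+…+a3=6.302 → R3 fires; P=0 M=5 C=5 Y=7 X=8
Draw 4: a1=0.000, a2=1.778, a3=0.000, a4=3.184, a0=4.962; τ=−ln(0.3467)/4.962=0.213 → t=0.305; u2·a0=0.8925·4.962=4.429; a1+…+a3=1.778 < 4.429 ≤ a1+…+a4=4.962 → R4 fires; P=2 M=5 C=5 Y=8 X=7
Draw 5: a1=5.712, a2=2.032, a3=4.050, a4=2.786, a0=14.580; τ=−ln(0.8636)/14.580=0.010 → t=0.315; u2·a0=0.9496·14.580=13.845; a1+…+a3=11.794 < 13.845 ≤ a1+…+a4=14.580 → R4 fires; P=4 M=5 C=5 Y=9 X=6
Draw 6: a1=12.852, a2=2.286, a3=8.100, a4=2.388, a0=25.626; τ=−ln(0.5849)/25.626=0.021 → t=0.336; u2·a0=0.1448·25.626=3.711 ≤ a1=12.852 → R1 fires; P=3 M=5 C=5 Y=8 X=8
Draw 7: a1=8.568, a2=2.032, a3=6.075, a4=3.184, a0=19.859; τ=−ln(0.1813)/19.859=0.086 → t=0.422; u2·a0=0.8675·19.859=17.228; a1+…+a3=16.675 < 17.228 ≤ a1+…+a4=19.859 → R4 fires; P=5 M=5 C=5 Y=9 X=7
Draw 8: a1=16.065, a2=2.286, a3=10.125, a4=2.786, a0=31.262; τ=−ln(0.3390)/31.262=0.035 → t=0.456; u2·a0=0.5118·31.262=16.000 ≤ a1=16.065 → R1 fires; P=4 M=5 C=5 Y=8 X=9
Draw 9: a1=11.424, a2=2.032, a3=8.100, a4=3.582, a0=25.138; τ=−ln(0.9953)/25.138=0.000 → t=0.456; u2·a0=0.9126·25.138=22.941; a1+…+a3=21.556 < 22.941 ≤ a1+…+a4=25.138 → R4 fires; P=6 M=5 C=5 Y=9 X=8
Draw 10: a1=19.278, a2=2.286, a3=12.150, a4=3.184, a0=36.898; τ=−ln(0.2904)/36.898=0.034 → t=0.490 > T=0.47: stop.
Read off P at T=0.47: 6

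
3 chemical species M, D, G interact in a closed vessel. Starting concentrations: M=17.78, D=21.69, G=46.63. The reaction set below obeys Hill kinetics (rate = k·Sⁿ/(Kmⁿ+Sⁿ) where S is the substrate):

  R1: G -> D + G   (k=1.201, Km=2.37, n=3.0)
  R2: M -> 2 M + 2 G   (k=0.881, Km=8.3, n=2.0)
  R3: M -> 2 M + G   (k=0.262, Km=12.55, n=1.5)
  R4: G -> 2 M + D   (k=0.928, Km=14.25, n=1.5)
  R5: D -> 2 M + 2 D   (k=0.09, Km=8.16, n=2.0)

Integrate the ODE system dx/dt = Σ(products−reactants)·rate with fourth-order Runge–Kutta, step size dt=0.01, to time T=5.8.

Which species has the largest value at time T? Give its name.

Dominant species at T: G

RK4 with dt=0.01: 580 steps to T=5.8. Trajectory (selected grid times):
t=0.00: M=17.78 D=21.69 G=46.63
t=0.64: M=19.48 D=23.02 G=47.17
t=1.29: M=21.22 D=24.37 G=47.75
t=1.93: M=22.96 D=25.70 G=48.34
t=2.58: M=24.74 D=27.06 G=48.97
t=3.22: M=26.51 D=28.39 G=49.60
t=3.87: M=28.32 D=29.75 G=50.25
t=4.51: M=30.12 D=31.09 G=50.91
t=5.16: M=31.95 D=32.45 G=51.59
t=5.80: M=33.76 D=33.79 G=52.27
At T=5.8: M=33.76 D=33.79 G=52.27; the largest is G.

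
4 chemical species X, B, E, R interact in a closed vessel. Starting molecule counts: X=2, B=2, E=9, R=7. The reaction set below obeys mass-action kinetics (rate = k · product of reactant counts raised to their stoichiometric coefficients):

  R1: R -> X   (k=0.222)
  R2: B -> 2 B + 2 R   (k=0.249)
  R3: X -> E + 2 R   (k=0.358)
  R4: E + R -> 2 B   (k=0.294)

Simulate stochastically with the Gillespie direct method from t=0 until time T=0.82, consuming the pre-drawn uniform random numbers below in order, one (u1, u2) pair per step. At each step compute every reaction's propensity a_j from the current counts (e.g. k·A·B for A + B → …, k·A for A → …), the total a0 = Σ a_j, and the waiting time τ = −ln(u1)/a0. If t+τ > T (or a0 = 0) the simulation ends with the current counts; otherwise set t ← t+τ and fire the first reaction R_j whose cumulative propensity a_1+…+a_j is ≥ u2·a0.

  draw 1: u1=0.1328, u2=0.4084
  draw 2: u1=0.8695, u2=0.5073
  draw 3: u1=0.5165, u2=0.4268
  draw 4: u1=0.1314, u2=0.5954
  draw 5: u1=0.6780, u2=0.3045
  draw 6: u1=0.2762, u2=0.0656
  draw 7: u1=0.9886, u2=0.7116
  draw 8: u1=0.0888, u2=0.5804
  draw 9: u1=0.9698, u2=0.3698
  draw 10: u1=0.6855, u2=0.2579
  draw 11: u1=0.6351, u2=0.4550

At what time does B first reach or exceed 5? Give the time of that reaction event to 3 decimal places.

Threshold first reached at t = 0.103

t=0.000: X=2 B=2 E=9 R=7
Draw 1: a1=1.554, a2=0.498, a3=0.716, a4=18.522, a0=21.290; τ=−ln(0.1328)/21.290=0.095 → t=0.095; u2·a0=0.4084·21.290=8.695; a1+…+a3=2.768 < 8.695 ≤ a1+…+a4=21.290 → R4 fires; X=2 B=4 E=8 R=6
Draw 2: a1=1.332, a2=0.996, a3=0.716, a4=14.112, a0=17.156; τ=−ln(0.8695)/17.156=0.008 → t=0.103; u2·a0=0.5073·17.156=8.703; a1+…+a3=3.044 < 8.703 ≤ a1+…+a4=17.156 → R4 fires; X=2 B=6 E=7 R=5
Draw 3: a1=1.110, a2=1.494, a3=0.716, a4=10.290, a0=13.610; τ=−ln(0.5165)/13.610=0.049 → t=0.152; u2·a0=0.4268·13.610=5.809; a1+…+a3=3.320 < 5.809 ≤ a1+…+a4=13.610 → R4 fires; X=2 B=8 E=6 R=4
Draw 4: a1=0.888, a2=1.992, a3=0.716, a4=7.056, a0=10.652; τ=−ln(0.1314)/10.652=0.191 → t=0.342; u2·a0=0.5954·10.652=6.342; a1+…+a3=3.596 < 6.342 ≤ a1+…+a4=10.652 → R4 fires; X=2 B=10 E=5 R=3
Draw 5: a1=0.666, a2=2.490, a3=0.716, a4=4.410, a0=8.282; τ=−ln(0.6780)/8.282=0.047 → t=0.389; u2·a0=0.3045·8.282=2.522; a1=0.666 < 2.522 ≤ a1+a2=3.156 → R2 fires; X=2 B=11 E=5 R=5
Draw 6: a1=1.110, a2=2.739, a3=0.716, a4=7.350, a0=11.915; τ=−ln(0.2762)/11.915=0.108 → t=0.497; u2·a0=0.0656·11.915=0.782 ≤ a1=1.110 → R1 fires; X=3 B=11 E=5 R=4
Draw 7: a1=0.888, a2=2.739, a3=1.074, a4=5.880, a0=10.581; τ=−ln(0.9886)/10.581=0.001 → t=0.498; u2·a0=0.7116·10.581=7.529; a1+…+a3=4.701 < 7.529 ≤ a1+…+a4=10.581 → R4 fires; X=3 B=13 E=4 R=3
Draw 8: a1=0.666, a2=3.237, a3=1.074, a4=3.528, a0=8.505; τ=−ln(0.0888)/8.505=0.285 → t=0.783; u2·a0=0.5804·8.505=4.936; a1+a2=3.903 < 4.936 ≤ a1+…+a3=4.977 → R3 fires; X=2 B=13 E=5 R=5
Draw 9: a1=1.110, a2=3.237, a3=0.716, a4=7.350, a0=12.413; τ=−ln(0.9698)/12.413=0.002 → t=0.785; u2·a0=0.3698·12.413=4.590; a1+a2=4.347 < 4.590 ≤ a1+…+a3=5.063 → R3 fires; X=1 B=13 E=6 R=7
Draw 10: a1=1.554, a2=3.237, a3=0.358, a4=12.348, a0=17.497; τ=−ln(0.6855)/17.497=0.022 → t=0.807; u2·a0=0.2579·17.497=4.512; a1=1.554 < 4.512 ≤ a1+a2=4.791 → R2 fires; X=1 B=14 E=6 R=9
Draw 11: a1=1.998, a2=3.486, a3=0.358, a4=15.876, a0=21.718; τ=−ln(0.6351)/21.718=0.021 → t=0.828 > T=0.82: stop.
B first becomes ≥ 5 when it reaches 6 at the event at t=0.103.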